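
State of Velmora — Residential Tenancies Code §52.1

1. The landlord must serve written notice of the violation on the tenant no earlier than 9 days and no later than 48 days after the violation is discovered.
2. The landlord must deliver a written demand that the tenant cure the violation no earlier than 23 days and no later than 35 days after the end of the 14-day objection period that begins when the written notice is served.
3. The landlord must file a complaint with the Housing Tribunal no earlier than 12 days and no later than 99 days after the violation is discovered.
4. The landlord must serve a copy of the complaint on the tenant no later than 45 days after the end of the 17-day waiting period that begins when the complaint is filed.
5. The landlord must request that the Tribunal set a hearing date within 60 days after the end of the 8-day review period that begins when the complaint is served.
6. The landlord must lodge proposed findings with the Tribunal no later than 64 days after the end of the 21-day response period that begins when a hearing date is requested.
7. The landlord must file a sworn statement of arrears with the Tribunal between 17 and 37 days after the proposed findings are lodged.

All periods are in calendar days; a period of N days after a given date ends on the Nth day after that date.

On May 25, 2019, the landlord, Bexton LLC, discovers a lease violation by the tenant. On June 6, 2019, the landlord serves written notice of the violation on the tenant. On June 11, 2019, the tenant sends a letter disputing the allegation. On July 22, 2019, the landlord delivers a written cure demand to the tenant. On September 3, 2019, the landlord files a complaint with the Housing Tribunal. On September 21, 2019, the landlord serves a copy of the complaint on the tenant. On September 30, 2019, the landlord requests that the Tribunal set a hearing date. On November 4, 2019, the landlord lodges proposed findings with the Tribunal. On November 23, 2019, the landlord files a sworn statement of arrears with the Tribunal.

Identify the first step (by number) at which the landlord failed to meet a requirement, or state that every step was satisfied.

Step 1: the window is 9–48 days after May 25, 2019 (when the violation is discovered), so June 3, 2019 through July 12, 2019; June 6, 2019 falls inside that range.
Step 2: the window is 23–35 days after June 20, 2019 (end of the 14-day objection period, which began when the written notice is served on June 6, 2019), so July 13, 2019 through July 25, 2019; July 22, 2019 falls inside that range.
Step 3: the window is 12–99 days after May 25, 2019 (when the violation is discovered), so June 6, 2019 through September 1, 2019; September 3, 2019 is 2 days past the end of the window.
Later steps need not be reached.

Step 3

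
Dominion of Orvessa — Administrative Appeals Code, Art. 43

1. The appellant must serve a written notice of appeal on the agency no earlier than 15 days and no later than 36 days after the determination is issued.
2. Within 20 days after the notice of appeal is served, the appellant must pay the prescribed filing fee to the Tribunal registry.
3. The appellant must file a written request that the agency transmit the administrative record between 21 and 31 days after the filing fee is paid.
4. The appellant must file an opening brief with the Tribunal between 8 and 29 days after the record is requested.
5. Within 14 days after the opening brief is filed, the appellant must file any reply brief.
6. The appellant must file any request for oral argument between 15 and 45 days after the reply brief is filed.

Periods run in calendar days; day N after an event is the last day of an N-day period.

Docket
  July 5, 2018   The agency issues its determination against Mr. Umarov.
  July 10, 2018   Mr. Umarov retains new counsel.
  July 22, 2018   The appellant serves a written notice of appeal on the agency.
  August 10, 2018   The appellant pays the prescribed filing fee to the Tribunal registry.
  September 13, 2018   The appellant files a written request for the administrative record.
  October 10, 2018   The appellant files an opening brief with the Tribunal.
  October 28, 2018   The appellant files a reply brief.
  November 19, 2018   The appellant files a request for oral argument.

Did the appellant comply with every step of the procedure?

(1) the permitted window runs from July 5, 2018 + 15 = July 20, 2018 to July 5, 2018 + 36 = August 10, 2018; done July 22, 2018, which is between those dates.
(2) due by July 22, 2018 + 20 days = August 11, 2018; done August 10, 2018 — timely.
(3) the permitted window runs from August 10, 2018 + 21 = August 31, 2018 to August 10, 2018 + 31 = September 10, 2018; September 13, 2018 is 3 days past the end of the window.
No need to go further; step 3 was not satisfied.

No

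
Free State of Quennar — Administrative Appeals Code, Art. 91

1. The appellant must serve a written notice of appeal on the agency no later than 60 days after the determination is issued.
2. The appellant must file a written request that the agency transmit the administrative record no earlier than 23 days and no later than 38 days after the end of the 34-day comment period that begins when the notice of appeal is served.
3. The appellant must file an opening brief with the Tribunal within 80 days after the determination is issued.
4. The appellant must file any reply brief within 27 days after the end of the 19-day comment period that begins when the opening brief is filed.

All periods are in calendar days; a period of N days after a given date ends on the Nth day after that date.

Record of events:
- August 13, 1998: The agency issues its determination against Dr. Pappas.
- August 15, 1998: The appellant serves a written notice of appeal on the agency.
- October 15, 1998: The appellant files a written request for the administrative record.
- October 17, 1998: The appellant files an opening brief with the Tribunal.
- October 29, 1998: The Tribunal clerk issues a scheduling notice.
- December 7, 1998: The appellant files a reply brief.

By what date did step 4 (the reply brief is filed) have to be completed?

The opening brief is filed on October 17, 1998; the 19-day comment period therefore ends November 5, 1998, and step 4 runs from that date. 27 days after November 5, 1998 is December 2, 1998.

December 2, 1998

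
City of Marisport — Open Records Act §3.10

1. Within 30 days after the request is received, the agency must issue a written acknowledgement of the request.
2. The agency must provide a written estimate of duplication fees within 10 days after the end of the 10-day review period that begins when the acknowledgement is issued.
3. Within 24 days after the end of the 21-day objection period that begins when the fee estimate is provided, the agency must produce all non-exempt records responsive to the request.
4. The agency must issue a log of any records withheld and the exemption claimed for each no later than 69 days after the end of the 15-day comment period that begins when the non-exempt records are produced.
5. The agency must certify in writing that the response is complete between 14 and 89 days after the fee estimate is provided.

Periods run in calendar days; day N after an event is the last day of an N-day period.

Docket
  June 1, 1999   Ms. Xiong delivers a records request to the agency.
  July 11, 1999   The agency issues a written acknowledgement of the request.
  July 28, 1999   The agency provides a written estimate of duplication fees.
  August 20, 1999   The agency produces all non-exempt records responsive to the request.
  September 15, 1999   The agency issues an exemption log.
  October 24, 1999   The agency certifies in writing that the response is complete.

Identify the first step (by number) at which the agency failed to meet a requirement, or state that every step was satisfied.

Step 1

Step 1 — counting 30 days from June 1, 1999 (when the request is received) gives a deadline of July 1, 1999; done July 11, 1999 — 10 days late.
Later steps need not be reached.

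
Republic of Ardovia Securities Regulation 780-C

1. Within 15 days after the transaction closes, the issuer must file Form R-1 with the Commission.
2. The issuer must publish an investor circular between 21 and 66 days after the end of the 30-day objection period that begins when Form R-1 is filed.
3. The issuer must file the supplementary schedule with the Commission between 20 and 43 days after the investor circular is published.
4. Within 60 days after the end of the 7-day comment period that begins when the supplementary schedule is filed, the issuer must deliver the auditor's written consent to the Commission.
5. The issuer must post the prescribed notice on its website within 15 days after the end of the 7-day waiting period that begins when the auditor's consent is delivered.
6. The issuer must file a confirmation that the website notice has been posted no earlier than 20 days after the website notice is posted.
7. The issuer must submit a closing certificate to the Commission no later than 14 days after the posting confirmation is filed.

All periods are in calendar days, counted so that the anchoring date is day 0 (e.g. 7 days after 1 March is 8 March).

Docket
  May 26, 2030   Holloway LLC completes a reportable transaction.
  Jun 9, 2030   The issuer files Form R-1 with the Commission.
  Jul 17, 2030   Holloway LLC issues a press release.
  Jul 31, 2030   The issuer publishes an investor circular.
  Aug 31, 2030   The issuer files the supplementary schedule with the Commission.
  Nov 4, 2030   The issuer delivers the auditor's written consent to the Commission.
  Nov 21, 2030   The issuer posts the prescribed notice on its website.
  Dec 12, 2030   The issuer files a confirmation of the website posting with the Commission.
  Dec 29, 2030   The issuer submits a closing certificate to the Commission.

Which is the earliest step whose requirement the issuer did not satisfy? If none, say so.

Step 7

Step 1: 15 days after May 26, 2030 (when the transaction closes) is Jun 10, 2030; done Jun 9, 2030 — timely.
Step 2: the window is 21–66 days after Jul 9, 2030 (end of the 30-day objection period, which began when Form R-1 is filed on Jun 9, 2030), so Jul 30, 2030 through Sep 13, 2030; Jul 31, 2030 falls inside that range.
Step 3: the window is 20–43 days after Jul 31, 2030 (when the investor circular is published), so Aug 20, 2030 through Sep 12, 2030; done Aug 31, 2030 — within the window.
Step 4: 60 days after Sep 7, 2030 (end of the 7-day comment period, which began when the supplementary schedule is filed on Aug 31, 2030) is Nov 6, 2030; Nov 4, 2030 is within that limit.
Step 5: 15 days after Nov 11, 2030 (end of the 7-day waiting period, which began when the auditor's consent is delivered on Nov 4, 2030) is Nov 26, 2030; completed Nov 21, 2030, before the deadline.
Step 6: the earliest permitted date is 20 days after Nov 21, 2030 (when the website notice is posted), i.e. Dec 11, 2030; Dec 12, 2030 is on or after that date.
Step 7: 14 days after Dec 12, 2030 (when the posting confirmation is filed) is Dec 26, 2030; Dec 29, 2030 misses that deadline by 3 days.
That is the first point of non-compliance.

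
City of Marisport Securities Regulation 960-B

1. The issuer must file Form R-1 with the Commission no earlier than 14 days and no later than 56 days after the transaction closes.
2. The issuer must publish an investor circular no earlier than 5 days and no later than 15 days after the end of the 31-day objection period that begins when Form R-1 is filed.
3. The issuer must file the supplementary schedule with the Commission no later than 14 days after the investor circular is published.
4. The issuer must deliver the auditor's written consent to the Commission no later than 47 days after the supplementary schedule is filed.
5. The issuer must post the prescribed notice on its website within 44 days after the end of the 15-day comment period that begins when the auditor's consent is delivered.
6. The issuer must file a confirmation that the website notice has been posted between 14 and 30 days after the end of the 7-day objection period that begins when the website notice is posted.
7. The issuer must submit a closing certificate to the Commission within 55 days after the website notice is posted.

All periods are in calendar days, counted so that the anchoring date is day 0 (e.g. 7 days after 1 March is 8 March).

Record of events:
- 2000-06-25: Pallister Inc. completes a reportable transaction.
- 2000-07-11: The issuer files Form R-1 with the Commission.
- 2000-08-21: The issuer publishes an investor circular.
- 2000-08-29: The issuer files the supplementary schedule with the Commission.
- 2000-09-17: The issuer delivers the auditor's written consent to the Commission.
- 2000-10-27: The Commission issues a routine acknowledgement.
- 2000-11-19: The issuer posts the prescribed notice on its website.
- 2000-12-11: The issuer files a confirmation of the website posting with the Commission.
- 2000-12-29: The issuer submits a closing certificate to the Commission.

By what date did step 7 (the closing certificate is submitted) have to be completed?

2001-01-13

Step 7 runs from 2000-11-19, when the website notice is posted. 55 days after 2000-11-19 is 2001-01-13.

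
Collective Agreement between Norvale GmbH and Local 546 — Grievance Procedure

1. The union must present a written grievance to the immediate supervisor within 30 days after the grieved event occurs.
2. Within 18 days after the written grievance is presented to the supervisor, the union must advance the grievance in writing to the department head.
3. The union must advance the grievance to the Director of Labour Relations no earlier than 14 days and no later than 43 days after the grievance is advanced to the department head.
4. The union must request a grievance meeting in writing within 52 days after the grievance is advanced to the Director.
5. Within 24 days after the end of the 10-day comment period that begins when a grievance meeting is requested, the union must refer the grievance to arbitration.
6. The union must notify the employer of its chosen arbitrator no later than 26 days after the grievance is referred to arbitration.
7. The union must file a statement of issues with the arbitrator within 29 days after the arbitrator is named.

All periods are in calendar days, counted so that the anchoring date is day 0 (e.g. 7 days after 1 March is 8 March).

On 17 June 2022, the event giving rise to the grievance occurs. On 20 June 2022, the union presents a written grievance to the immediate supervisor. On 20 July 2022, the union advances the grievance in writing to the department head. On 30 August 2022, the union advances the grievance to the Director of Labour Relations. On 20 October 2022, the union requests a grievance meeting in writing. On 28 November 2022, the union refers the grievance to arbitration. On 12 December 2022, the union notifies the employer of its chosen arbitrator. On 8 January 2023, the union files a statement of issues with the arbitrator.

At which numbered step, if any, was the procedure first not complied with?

Step 1 — counting 30 days from 17 June 2022 (when the grieved event occurs) gives a deadline of 17 July 2022; done 20 June 2022 — timely.
Step 2 — counting 18 days from 20 June 2022 (when the written grievance is presented to the supervisor) gives a deadline of 8 July 2022; not done until 20 July 2022, 12 days after the deadline.

Step 2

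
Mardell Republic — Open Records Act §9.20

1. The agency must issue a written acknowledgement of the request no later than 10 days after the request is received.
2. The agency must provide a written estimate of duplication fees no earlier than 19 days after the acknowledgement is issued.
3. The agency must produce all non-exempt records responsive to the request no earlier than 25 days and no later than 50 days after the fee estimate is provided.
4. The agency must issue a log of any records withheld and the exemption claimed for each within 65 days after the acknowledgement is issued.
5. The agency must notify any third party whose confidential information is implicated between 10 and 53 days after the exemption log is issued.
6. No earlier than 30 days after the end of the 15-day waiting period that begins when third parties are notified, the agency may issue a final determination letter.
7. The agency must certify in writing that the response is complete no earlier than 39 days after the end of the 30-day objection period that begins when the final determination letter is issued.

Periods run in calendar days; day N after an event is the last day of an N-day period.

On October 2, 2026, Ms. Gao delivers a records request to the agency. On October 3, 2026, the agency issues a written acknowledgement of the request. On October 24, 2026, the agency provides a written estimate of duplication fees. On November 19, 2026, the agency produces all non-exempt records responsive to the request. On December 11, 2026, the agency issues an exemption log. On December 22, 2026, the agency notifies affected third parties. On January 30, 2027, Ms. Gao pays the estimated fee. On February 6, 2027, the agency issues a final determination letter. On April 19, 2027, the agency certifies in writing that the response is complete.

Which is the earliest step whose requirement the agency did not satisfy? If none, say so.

Step 1 — counting 10 days from October 2, 2026 (when the request is received) gives a deadline of October 12, 2026; completed October 3, 2026, before the deadline.
Step 2 — must wait 19 days from October 3, 2026 (when the acknowledgement is issued), so not before October 22, 2026; done October 24, 2026, after the minimum wait.
Step 3 — 25 and 50 days from October 24, 2026 (when the fee estimate is provided) are November 18, 2026 and December 13, 2026 respectively; done November 19, 2026, which is between those dates.
Step 4 — counting 65 days from October 3, 2026 (when the acknowledgement is issued) gives a deadline of December 7, 2026; December 11, 2026 misses that deadline by 4 days.

Step 4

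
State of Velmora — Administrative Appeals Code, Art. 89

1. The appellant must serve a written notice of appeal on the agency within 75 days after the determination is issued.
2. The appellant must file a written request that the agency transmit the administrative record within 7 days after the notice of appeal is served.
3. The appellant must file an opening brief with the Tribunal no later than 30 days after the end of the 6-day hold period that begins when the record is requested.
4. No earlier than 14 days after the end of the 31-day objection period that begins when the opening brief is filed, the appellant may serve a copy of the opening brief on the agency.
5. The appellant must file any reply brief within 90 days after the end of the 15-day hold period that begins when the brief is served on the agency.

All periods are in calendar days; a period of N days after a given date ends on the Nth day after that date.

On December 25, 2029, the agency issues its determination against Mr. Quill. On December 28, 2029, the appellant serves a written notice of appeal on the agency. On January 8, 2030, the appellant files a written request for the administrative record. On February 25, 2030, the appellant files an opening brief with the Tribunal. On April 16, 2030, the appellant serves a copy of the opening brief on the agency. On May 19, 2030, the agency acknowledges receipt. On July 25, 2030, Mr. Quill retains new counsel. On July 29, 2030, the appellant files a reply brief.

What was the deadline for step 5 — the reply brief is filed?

The brief is served on the agency on April 16, 2030; the 15-day hold period therefore ends May 1, 2030, and step 5 runs from that date. 90 days after May 1, 2030 is July 30, 2030.

July 30, 2030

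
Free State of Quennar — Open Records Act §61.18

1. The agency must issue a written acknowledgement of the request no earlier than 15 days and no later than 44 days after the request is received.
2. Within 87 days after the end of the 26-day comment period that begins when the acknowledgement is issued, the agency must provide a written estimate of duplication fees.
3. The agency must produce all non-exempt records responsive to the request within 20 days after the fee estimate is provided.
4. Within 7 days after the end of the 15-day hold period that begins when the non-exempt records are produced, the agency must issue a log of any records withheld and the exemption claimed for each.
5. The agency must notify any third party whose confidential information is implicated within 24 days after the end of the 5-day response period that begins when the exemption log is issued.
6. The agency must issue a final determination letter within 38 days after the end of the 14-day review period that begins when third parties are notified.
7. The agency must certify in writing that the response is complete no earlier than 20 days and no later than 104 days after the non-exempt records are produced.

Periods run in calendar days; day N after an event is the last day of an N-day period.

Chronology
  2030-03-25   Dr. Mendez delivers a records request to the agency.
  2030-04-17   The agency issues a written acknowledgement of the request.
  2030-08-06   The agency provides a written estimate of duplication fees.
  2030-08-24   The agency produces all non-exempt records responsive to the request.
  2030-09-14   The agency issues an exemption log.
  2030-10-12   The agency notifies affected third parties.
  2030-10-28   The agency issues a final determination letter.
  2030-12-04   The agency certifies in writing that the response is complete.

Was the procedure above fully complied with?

Yes

Step 1 — 15 and 44 days from 2030-03-25 (when the request is received) are 2030-04-09 and 2030-05-08 respectively; 2030-04-17 falls inside that range.
Step 2 — counting 87 days from 2030-05-13 (end of the 26-day comment period, which began when the acknowledgement is issued on 2030-04-17) gives a deadline of 2030-08-08; done 2030-08-06 — timely.
Step 3 — counting 20 days from 2030-08-06 (when the fee estimate is provided) gives a deadline of 2030-08-26; done 2030-08-24 — timely.
Step 4 — counting 7 days from 2030-09-08 (end of the 15-day hold period, which began when the non-exempt records are produced on 2030-08-24) gives a deadline of 2030-09-15; done 2030-09-14 — timely.
Step 5 — counting 24 days from 2030-09-19 (end of the 5-day response period, which began when the exemption log is issued on 2030-09-14) gives a deadline of 2030-10-13; completed 2030-10-12, before the deadline.
Step 6 — counting 38 days from 2030-10-26 (end of the 14-day review period, which began when third parties are notified on 2030-10-12) gives a deadline of 2030-12-03; 2030-10-28 is within that limit.
Step 7 — 20 and 104 days from 2030-08-24 (when the non-exempt records are produced) are 2030-09-13 and 2030-12-06 respectively; done 2030-12-04, which is between those dates.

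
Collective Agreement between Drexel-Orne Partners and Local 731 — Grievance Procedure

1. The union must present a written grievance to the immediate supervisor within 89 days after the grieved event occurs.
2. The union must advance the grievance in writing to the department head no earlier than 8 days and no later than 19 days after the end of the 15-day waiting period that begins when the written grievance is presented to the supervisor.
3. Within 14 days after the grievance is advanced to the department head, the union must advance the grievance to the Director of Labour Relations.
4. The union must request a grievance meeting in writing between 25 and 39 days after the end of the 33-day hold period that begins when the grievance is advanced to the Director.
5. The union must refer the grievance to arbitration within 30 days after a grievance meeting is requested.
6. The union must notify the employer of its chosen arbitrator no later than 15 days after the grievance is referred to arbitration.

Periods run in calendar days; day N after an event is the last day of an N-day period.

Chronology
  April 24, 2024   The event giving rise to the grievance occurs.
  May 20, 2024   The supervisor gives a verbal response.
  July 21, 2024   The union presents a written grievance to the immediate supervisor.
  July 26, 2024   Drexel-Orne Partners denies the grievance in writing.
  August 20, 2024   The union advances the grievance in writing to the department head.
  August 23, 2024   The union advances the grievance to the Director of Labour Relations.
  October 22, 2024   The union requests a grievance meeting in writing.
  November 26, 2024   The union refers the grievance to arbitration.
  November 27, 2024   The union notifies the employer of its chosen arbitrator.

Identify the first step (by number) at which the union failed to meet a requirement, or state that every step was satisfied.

Step 1 — counting 89 days from April 24, 2024 (when the grieved event occurs) gives a deadline of July 22, 2024; done July 21, 2024 — timely.
Step 2 — 8 and 19 days from August 5, 2024 (end of the 15-day waiting period, which began when the written grievance is presented to the supervisor on July 21, 2024) are August 13, 2024 and August 24, 2024 respectively; done August 20, 2024, which is between those dates.
Step 3 — counting 14 days from August 20, 2024 (when the grievance is advanced to the department head) gives a deadline of September 3, 2024; done August 23, 2024 — timely.
Step 4 — 25 and 39 days from September 25, 2024 (end of the 33-day hold period, which began when the grievance is advanced to the Director on August 23, 2024) are October 20, 2024 and November 3, 2024 respectively; October 22, 2024 falls inside that range.
Step 5 — counting 30 days from October 22, 2024 (when a grievance meeting is requested) gives a deadline of November 21, 2024; not done until November 26, 2024, 5 days after the deadline.

Step 5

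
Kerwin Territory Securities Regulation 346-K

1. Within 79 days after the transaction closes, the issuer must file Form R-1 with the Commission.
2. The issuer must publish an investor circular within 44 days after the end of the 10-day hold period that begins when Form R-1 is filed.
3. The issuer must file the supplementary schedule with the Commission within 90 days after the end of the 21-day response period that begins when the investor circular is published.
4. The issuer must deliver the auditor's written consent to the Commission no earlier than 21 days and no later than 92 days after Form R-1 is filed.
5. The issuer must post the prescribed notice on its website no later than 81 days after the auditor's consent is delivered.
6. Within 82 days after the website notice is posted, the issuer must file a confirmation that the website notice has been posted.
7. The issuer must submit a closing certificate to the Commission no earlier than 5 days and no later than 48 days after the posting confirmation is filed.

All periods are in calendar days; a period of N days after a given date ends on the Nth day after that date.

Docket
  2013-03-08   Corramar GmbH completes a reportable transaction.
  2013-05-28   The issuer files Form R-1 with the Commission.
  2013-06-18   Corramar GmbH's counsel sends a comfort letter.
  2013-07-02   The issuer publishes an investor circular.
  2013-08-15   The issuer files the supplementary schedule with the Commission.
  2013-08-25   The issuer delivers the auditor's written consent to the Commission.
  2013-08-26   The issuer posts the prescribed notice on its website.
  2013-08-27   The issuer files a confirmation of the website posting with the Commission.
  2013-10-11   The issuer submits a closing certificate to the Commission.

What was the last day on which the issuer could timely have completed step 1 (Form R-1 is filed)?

Step 1 runs from 2013-03-08, when the transaction closes. 79 days after 2013-03-08 is 2013-05-26.

2013-05-26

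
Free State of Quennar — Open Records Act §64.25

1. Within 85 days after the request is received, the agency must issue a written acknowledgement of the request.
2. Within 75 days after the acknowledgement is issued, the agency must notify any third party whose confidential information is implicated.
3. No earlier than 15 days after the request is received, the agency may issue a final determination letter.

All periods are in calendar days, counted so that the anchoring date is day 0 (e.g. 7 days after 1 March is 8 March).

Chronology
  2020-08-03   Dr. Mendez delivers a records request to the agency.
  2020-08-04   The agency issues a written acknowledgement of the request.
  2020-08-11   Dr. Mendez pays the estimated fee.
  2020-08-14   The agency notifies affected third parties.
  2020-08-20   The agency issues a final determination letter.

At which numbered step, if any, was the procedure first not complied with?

Step 1: 85 days after 2020-08-03 (when the request is received) is 2020-10-27; done 2020-08-04 — timely.
Step 2: 75 days after 2020-08-04 (when the acknowledgement is issued) is 2020-10-18; 2020-08-14 is within that limit.
Step 3: the earliest permitted date is 15 days after 2020-08-03 (when the request is received), i.e. 2020-08-18; 2020-08-20 is on or after that date.

None — every step was satisfied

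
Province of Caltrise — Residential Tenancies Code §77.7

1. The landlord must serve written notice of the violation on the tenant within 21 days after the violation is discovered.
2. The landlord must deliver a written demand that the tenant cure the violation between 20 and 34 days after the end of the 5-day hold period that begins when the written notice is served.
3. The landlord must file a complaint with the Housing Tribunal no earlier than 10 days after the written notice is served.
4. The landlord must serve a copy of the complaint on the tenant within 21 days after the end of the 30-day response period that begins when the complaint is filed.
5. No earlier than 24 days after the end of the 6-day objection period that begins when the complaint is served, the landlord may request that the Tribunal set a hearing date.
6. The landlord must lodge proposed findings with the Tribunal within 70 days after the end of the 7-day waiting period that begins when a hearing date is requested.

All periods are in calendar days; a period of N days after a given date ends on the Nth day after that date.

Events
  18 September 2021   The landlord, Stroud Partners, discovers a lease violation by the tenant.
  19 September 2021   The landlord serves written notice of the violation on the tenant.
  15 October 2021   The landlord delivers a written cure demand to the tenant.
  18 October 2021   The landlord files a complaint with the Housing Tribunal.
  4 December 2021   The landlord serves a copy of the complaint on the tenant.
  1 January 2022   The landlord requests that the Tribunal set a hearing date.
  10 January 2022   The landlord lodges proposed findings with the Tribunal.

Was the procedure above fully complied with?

No

(1) due by 18 September 2021 + 21 days = 9 October 2021; completed 19 September 2021, before the deadline.
(2) the permitted window runs from 24 September 2021 + 20 = 14 October 2021 to 24 September 2021 + 34 = 28 October 2021; done 15 October 2021 — within the window.
(3) permitted from 19 September 2021 + 10 days = 29 September 2021 onward; 18 October 2021 is on or after that date.
(4) due by 17 November 2021 + 21 days = 8 December 2021; 4 December 2021 is within that limit.
(5) permitted from 10 December 2021 + 24 days = 3 January 2022 onward; done 1 January 2022 — 2 days too early.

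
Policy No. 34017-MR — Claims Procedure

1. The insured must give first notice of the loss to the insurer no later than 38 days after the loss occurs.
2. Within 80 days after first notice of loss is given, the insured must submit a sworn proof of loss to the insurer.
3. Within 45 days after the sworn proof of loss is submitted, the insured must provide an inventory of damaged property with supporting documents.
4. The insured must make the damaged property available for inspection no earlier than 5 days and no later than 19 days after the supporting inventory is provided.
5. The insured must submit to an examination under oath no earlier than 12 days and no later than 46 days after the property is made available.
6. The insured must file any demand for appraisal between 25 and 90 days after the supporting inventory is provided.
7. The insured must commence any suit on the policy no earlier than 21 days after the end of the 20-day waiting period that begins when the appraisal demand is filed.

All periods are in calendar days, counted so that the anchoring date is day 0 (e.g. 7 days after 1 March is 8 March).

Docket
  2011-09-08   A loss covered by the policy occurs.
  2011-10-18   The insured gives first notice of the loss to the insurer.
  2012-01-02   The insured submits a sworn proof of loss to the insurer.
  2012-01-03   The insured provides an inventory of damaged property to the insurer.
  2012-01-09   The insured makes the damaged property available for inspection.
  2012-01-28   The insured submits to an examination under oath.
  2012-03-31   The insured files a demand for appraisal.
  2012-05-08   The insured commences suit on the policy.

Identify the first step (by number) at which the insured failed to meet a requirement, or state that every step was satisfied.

Step 1 — counting 38 days from 2011-09-08 (when the loss occurs) gives a deadline of 2011-10-16; done 2011-10-18 — 2 days late.
The procedure was therefore not followed at step 1.

Step 1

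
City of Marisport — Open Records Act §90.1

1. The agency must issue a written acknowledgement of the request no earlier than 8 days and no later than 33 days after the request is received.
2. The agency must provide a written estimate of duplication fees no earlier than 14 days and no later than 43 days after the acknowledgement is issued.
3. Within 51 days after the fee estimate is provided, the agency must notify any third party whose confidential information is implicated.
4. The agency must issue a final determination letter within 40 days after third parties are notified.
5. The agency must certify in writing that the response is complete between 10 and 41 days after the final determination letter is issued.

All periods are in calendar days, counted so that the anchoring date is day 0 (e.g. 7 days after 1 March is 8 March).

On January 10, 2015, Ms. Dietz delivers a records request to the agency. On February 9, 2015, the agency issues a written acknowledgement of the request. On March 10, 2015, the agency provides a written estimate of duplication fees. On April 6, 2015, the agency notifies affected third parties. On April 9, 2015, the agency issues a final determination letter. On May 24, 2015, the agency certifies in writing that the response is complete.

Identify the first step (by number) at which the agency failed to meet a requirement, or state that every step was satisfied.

Step 5

(1) the permitted window runs from January 10, 2015 + 8 = January 18, 2015 to January 10, 2015 + 33 = February 12, 2015; done February 9, 2015, which is between those dates.
(2) the permitted window runs from February 9, 2015 + 14 = February 23, 2015 to February 9, 2015 + 43 = March 24, 2015; March 10, 2015 falls inside that range.
(3) due by March 10, 2015 + 51 days = April 30, 2015; April 6, 2015 is within that limit.
(4) due by April 6, 2015 + 40 days = May 16, 2015; completed April 9, 2015, before the deadline.
(5) the permitted window runs from April 9, 2015 + 10 = April 19, 2015 to April 9, 2015 + 41 = May 20, 2015; May 24, 2015 is 4 days past the end of the window.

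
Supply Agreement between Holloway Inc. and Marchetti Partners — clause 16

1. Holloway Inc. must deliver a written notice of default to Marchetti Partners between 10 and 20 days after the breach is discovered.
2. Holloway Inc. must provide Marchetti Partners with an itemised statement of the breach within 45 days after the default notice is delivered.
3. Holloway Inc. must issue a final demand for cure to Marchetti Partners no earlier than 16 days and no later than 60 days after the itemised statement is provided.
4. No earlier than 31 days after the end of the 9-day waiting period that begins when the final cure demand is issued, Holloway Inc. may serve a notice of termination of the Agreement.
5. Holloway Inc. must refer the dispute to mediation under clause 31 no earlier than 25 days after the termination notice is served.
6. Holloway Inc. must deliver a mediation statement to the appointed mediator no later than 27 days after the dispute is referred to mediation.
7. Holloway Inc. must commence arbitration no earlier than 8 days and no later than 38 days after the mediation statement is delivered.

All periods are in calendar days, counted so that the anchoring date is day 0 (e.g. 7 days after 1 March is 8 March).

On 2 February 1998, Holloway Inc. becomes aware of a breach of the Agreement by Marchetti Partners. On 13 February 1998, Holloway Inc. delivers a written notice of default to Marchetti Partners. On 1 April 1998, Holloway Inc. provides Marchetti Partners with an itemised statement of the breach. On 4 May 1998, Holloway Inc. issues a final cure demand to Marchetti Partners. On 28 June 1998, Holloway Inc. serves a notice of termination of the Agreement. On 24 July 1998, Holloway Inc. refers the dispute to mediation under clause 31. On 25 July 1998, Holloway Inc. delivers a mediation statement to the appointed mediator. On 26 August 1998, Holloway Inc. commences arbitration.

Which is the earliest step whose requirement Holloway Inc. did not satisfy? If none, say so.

Step 2

(1) the permitted window runs from 2 February 1998 + 10 = 12 February 1998 to 2 February 1998 + 20 = 22 February 1998; done 13 February 1998 — within the window.
(2) due by 13 February 1998 + 45 days = 30 March 1998; done 1 April 1998 — 2 days late.
No need to go further; step 2 was not satisfied.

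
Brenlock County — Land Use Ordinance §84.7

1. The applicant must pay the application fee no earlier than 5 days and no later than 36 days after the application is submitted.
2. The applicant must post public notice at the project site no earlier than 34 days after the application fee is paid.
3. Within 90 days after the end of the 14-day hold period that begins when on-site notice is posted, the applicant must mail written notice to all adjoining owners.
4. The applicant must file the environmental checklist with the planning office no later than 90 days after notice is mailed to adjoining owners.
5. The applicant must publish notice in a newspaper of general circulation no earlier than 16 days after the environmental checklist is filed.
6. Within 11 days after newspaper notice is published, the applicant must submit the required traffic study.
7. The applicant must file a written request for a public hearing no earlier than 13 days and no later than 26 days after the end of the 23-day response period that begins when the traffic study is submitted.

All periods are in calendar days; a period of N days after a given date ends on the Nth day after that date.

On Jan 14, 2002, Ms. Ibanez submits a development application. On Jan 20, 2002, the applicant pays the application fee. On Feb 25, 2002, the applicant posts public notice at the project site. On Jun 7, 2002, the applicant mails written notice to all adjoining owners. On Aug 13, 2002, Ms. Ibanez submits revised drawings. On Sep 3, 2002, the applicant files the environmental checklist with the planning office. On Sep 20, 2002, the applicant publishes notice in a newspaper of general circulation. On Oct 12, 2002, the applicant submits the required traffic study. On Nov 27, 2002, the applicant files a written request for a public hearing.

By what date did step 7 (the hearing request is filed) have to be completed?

The traffic study is submitted on Oct 12, 2002; the 23-day response period therefore ends Nov 4, 2002, and step 7 runs from that date. The window is 13–26 days after Nov 4, 2002; it closes on Nov 30, 2002.

Nov 30, 2002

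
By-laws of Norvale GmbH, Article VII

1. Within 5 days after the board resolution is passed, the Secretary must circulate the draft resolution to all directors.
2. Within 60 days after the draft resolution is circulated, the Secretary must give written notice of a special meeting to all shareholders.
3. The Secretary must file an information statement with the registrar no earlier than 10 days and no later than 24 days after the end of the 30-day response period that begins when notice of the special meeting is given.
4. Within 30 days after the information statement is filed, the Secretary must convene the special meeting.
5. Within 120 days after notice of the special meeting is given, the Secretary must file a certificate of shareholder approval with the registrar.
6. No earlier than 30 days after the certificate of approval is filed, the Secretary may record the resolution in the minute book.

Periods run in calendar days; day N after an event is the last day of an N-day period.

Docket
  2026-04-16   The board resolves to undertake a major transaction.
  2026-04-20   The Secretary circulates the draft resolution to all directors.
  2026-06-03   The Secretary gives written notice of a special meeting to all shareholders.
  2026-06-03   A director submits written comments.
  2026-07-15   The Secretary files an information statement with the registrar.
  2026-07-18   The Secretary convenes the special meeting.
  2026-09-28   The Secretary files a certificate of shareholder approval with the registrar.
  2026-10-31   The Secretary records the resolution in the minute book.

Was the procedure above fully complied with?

Yes

Step 1: 5 days after 2026-04-16 (when the board resolution is passed) is 2026-04-21; completed 2026-04-20, before the deadline.
Step 2: 60 days after 2026-04-20 (when the draft resolution is circulated) is 2026-06-19; 2026-06-03 is within that limit.
Step 3: the window is 10–24 days after 2026-07-03 (end of the 30-day response period, which began when notice of the special meeting is given on 2026-06-03), so 2026-07-13 through 2026-07-27; done 2026-07-15 — within the window.
Step 4: 30 days after 2026-07-15 (when the information statement is filed) is 2026-08-14; completed 2026-07-18, before the deadline.
Step 5: 120 days after 2026-06-03 (when notice of the special meeting is given) is 2026-10-01; completed 2026-09-28, before the deadline.
Step 6: the earliest permitted date is 30 days after 2026-09-28 (when the certificate of approval is filed), i.e. 2026-10-28; done 2026-10-31, after the minimum wait.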